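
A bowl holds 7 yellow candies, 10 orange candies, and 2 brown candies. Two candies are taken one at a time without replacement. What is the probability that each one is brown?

1/171

P = 2/19 × 1/18 = 2/342 = 1/171.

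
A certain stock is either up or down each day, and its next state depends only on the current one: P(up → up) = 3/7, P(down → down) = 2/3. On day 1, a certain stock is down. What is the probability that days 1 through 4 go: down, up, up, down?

Day 1 is given. For each transition, use the conditional probability from the current state:
P(up | down) = 1/3; P(up | up) = 3/7; P(down | up) = 4/7.
P = 1/3 × 3/7 × 4/7 = 12/147 = 4/49.

4/49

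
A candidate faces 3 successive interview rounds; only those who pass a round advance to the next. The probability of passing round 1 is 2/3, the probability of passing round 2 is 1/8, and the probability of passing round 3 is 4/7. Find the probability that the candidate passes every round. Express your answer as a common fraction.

1/21

Multiplying along the chain,
P = 2/3 × 1/8 × 4/7 = 8/168 = 1/21.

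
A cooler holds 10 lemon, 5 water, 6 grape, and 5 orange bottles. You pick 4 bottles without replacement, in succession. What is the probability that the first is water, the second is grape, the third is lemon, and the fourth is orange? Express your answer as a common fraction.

Multiply the probability of each draw given the previous ones:
P = 5/26 × 6/25 × 10/24 × 5/23 = 1500/358800 = 5/1196.

5/1196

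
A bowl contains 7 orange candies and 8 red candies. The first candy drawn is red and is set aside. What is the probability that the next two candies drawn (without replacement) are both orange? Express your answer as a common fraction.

3/13

With the first candy removed, 7 orange remain out of 14.
P = 7/14 × 6/13 = 42/182 = 3/13.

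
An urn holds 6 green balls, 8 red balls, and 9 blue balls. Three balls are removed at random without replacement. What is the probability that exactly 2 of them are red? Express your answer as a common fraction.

60/253

One ordering (red drawn first) has probability 8/23 × 7/22 × 15/21 = 840/10626 = 20/253.
There are C(3,2) = 3 such orderings, each equally likely, so P = 3 × 20/253 = 60/253.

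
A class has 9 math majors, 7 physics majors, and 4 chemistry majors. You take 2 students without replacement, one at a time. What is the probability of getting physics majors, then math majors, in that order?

63/380

Chain rule:
P = 7/20 × 9/19 = 63/380.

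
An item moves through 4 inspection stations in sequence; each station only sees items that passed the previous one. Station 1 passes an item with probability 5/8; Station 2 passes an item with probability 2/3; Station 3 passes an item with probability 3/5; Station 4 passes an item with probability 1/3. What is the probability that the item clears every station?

1/12

The events are sequential, so multiply the conditional probabilities:
P = 5/8 × 2/3 × 3/5 × 1/3 = 30/360 = 1/12.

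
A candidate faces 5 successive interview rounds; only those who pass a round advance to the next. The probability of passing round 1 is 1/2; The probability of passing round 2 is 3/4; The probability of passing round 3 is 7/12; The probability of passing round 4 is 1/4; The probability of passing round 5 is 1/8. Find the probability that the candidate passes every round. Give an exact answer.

7/1024

Each stage is reached only if all earlier stages succeed, so
P = 1/2 × 3/4 × 7/12 × 1/4 × 1/8 = 21/3072 = 7/1024.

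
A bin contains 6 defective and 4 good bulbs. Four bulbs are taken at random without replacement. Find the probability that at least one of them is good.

13/14

P(no good) = 6/10 × 5/9 × 4/8 × 3/7 = 360/5040 = 1/14.
P(at least one) = 1 − 1/14 = 13/14.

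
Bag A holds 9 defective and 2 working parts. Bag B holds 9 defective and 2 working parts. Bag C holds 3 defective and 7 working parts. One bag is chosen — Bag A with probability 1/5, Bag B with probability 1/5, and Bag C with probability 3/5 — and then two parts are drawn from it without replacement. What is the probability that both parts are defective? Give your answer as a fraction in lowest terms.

83/275

From Bag A: P(both defective) = (9/11)(8/10) = 36/55.
From Bag B: P(both defective) = (9/11)(8/10) = 36/55.
From Bag C: P(both defective) = (3/10)(2/9) = 1/15.
Total probability = (1/5)(36/55) + (1/5)(36/55) + (3/5)(1/15) = 83/275.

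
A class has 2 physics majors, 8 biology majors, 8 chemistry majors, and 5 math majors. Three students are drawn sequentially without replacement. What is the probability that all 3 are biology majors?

P(all biology majors) = 8/23 × 7/22 × 6/21 = 336/10626 = 8/253.

8/253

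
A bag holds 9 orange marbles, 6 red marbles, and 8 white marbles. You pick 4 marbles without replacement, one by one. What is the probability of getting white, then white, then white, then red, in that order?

12/1265

Multiply the probability of each draw given the previous ones:
P = 8/23 × 7/22 × 6/21 × 6/20 = 2016/212520 = 12/1265.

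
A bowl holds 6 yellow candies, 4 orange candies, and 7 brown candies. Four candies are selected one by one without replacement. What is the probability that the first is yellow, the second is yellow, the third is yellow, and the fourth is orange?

Multiply the probability of each draw given the previous ones:
P = 6/17 × 5/16 × 4/15 × 4/14 = 480/57120 = 1/119.

1/119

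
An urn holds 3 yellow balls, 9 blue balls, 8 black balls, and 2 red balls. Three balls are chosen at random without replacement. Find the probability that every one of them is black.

P(all black) = 8/22 × 7/21 × 6/20 = 336/9240 = 2/55.

2/55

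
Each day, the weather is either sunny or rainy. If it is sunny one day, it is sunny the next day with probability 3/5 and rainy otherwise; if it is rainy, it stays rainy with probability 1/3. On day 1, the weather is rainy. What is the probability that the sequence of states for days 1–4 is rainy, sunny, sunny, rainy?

Day 1 is given. For each transition, use the conditional probability from the current state:
P(sunny | rainy) = 2/3; P(sunny | sunny) = 3/5; P(rainy | sunny) = 2/5.
P = 2/3 × 3/5 × 2/5 = 12/75 = 4/25.

4/25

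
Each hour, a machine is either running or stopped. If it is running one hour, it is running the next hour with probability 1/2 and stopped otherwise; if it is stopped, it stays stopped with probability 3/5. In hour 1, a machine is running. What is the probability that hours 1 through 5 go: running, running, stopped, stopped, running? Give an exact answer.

3/50

Hour 1 is given. For each transition, use the conditional probability from the current state:
P(running | running) = 1/2; P(stopped | running) = 1/2; P(stopped | stopped) = 3/5; P(running | stopped) = 2/5.
P = 1/2 × 1/2 × 3/5 × 2/5 = 6/100 = 3/50.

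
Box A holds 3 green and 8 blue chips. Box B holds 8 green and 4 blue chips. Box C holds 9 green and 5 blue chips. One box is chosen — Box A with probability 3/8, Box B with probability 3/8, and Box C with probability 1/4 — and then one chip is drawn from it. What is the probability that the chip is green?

79/154

From Box A: P(green) = 3/11.
From Box B: P(green) = 8/12.
From Box C: P(green) = 9/14.
Total probability = (3/8)(3/11) + (3/8)(8/12) + (1/4)(9/14) = 79/154.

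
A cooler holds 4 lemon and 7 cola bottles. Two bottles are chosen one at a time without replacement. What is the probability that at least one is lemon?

P(no lemon) = 7/11 × 6/10 = 42/110 = 21/55.
P(at least one) = 1 − 21/55 = 34/55.

34/55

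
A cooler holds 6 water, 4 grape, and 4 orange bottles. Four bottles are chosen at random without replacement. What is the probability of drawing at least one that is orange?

113/143

P(no orange) = 10/14 × 9/13 × 8/12 × 7/11 = 5040/24024 = 30/143.
P(at least one) = 1 − 30/143 = 113/143.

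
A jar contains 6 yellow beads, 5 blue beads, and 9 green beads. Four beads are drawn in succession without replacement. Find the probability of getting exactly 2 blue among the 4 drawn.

70/323

One ordering (blue drawn first) has probability 5/20 × 4/19 × 15/18 × 14/17 = 4200/116280 = 35/969.
There are C(4,2) = 6 such orderings, each equally likely, so P = 6 × 35/969 = 70/323.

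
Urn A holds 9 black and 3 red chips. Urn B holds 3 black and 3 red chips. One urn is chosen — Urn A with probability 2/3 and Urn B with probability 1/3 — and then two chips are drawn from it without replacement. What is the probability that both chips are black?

71/165

From Urn A: P(both black) = (9/12)(8/11) = 6/11.
From Urn B: P(both black) = (3/6)(2/5) = 1/5.
Total probability = (2/3)(6/11) + (1/3)(1/5) = 71/165.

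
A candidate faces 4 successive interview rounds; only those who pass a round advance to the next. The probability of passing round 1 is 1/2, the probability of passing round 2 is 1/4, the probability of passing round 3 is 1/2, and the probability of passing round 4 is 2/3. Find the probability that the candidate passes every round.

1/24

Multiplying along the chain,
P = 1/2 × 1/4 × 1/2 × 2/3 = 2/48 = 1/24.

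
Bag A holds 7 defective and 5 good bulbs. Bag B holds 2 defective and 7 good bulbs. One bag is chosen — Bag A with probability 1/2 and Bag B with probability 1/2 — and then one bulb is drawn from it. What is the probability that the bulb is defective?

29/72

From Bag A: P(defective) = 7/12.
From Bag B: P(defective) = 2/9.
Total probability = (1/2)(7/12) + (1/2)(2/9) = 29/72.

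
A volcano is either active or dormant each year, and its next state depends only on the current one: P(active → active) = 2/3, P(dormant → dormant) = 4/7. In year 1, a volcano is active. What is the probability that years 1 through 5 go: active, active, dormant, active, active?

Year 1 is given. For each transition, use the conditional probability from the current state:
P(active | active) = 2/3; P(dormant | active) = 1/3; P(active | dormant) = 3/7; P(active | active) = 2/3.
P = 2/3 × 1/3 × 3/7 × 2/3 = 12/189 = 4/63.

4/63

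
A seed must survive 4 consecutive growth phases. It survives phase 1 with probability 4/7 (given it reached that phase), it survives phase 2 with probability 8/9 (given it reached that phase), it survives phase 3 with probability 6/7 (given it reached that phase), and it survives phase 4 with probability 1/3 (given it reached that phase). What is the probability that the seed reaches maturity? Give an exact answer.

64/441

Each stage is reached only if all earlier stages succeed, so
P = 4/7 × 8/9 × 6/7 × 1/3 = 192/1323 = 64/441.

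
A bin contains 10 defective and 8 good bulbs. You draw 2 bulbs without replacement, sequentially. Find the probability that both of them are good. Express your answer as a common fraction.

28/153

P = 8/18 × 7/17 = 56/306 = 28/153.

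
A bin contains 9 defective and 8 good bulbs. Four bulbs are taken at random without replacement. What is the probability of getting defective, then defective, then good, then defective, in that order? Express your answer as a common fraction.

6/85

Chain rule:
P = 9/17 × 8/16 × 8/15 × 7/14 = 4032/57120 = 6/85.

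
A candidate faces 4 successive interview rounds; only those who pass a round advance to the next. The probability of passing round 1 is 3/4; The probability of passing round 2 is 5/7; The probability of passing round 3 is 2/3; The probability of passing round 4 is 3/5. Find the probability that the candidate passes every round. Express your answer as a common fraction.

3/14

Multiplying along the chain,
P = 3/4 × 5/7 × 2/3 × 3/5 = 90/420 = 3/14.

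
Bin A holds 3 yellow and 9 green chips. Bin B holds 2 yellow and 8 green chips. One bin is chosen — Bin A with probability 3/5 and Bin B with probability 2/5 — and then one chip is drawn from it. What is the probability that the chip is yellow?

From Bin A: P(yellow) = 3/12.
From Bin B: P(yellow) = 2/10.
Total probability = (3/5)(3/12) + (2/5)(2/10) = 23/100.

23/100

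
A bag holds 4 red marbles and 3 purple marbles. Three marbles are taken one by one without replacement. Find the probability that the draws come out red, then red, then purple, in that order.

Chain rule:
P = 4/7 × 3/6 × 3/5 = 36/210 = 6/35.

6/35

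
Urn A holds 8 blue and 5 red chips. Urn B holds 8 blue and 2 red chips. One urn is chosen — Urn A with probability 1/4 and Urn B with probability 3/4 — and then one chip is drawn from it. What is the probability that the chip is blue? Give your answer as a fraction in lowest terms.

From Urn A: P(blue) = 8/13.
From Urn B: P(blue) = 8/10.
Total probability = (1/4)(8/13) + (3/4)(8/10) = 49/65.

49/65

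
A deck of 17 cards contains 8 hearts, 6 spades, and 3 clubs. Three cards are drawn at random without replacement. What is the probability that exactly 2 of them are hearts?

One ordering (hearts drawn first) has probability 8/17 × 7/16 × 9/15 = 504/4080 = 21/170.
There are C(3,2) = 3 such orderings, each equally likely, so P = 3 × 21/170 = 63/170.

63/170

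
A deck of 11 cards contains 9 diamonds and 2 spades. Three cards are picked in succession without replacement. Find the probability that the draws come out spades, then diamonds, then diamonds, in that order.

Multiply the probability of each draw given the previous ones:
P = 2/11 × 9/10 × 8/9 = 144/990 = 8/55.

8/55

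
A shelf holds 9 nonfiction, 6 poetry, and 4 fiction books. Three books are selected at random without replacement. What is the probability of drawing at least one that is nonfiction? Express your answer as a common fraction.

283/323

P(no nonfiction) = 10/19 × 9/18 × 8/17 = 720/5814 = 40/323.
P(at least one) = 1 − 40/323 = 283/323.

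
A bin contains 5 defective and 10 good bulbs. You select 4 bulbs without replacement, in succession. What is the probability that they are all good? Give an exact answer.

P = 10/15 × 9/14 × 8/13 × 7/12 = 5040/32760 = 2/13.

2/13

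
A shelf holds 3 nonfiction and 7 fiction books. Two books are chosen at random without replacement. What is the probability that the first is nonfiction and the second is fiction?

7/30

Chain rule:
P = 3/10 × 7/9 = 21/90 = 7/30.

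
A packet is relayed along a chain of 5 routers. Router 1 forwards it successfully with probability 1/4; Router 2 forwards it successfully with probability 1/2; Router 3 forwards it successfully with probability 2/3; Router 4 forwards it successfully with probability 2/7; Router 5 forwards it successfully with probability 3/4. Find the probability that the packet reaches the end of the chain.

1/56

Multiplying along the chain,
P = 1/4 × 1/2 × 2/3 × 2/7 × 3/4 = 12/672 = 1/56.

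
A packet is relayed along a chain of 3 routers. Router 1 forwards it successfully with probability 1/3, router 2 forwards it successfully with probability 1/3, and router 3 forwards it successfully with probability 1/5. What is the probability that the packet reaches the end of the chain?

Multiplying along the chain,
P = 1/3 × 1/3 × 1/5 = 1/45.

1/45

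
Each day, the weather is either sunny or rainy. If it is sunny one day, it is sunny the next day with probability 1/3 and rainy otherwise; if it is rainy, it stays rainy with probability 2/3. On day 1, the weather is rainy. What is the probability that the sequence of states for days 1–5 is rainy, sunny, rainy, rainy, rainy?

Day 1 is given. For each transition, use the conditional probability from the current state:
P(sunny | rainy) = 1/3; P(rainy | sunny) = 2/3; P(rainy | rainy) = 2/3; P(rainy | rainy) = 2/3.
P = 1/3 × 2/3 × 2/3 × 2/3 = 8/81.

8/81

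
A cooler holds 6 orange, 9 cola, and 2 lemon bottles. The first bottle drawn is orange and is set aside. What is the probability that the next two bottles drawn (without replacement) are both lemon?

After the first draw, 2 of the remaining 16 bottles are lemon.
P = 2/16 × 1/15 = 2/240 = 1/120.

1/120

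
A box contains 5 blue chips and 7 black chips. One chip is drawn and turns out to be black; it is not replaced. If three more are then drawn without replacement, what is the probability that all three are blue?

With the first chip removed, 5 blue remain out of 11.
P = 5/11 × 4/10 × 3/9 = 60/990 = 2/33.

2/33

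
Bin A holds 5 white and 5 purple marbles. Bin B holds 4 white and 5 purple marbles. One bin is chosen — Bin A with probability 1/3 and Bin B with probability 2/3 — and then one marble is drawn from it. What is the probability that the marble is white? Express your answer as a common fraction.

From Bin A: P(white) = 5/10.
From Bin B: P(white) = 4/9.
Total probability = (1/3)(5/10) + (2/3)(4/9) = 25/54.

25/54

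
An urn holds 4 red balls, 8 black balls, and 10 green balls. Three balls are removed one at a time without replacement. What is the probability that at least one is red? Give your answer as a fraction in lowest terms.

P(no red) = 18/22 × 17/21 × 16/20 = 4896/9240 = 204/385.
P(at least one) = 1 − 204/385 = 181/385.

181/385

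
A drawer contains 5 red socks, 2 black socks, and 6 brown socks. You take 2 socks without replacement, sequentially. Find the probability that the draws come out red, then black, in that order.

Chain rule:
P = 5/13 × 2/12 = 10/156 = 5/78.

5/78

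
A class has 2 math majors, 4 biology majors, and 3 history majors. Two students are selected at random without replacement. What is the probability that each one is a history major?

P = 3/9 × 2/8 = 6/72 = 1/12.

1/12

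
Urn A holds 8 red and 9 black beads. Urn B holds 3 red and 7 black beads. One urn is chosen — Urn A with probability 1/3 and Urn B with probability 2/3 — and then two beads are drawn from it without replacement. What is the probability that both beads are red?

173/1530

From Urn A: P(both red) = (8/17)(7/16) = 7/34.
From Urn B: P(both red) = (3/10)(2/9) = 1/15.
Total probability = (1/3)(7/34) + (2/3)(1/15) = 173/1530.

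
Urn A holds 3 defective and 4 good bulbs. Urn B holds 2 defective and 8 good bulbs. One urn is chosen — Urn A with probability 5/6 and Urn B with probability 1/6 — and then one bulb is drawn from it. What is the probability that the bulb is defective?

From Urn A: P(defective) = 3/7.
From Urn B: P(defective) = 2/10.
Total probability = (5/6)(3/7) + (1/6)(2/10) = 41/105.

41/105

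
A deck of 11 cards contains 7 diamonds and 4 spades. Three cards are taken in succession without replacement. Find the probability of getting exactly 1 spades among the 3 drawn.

28/55

One ordering (a spade drawn first) has probability 4/11 × 7/10 × 6/9 = 168/990 = 28/165.
There are C(3,1) = 3 such orderings, each equally likely, so P = 3 × 28/165 = 28/55.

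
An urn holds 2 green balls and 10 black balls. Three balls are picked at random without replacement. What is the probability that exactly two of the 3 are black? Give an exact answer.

9/22

One ordering (black drawn first) has probability 10/12 × 9/11 × 2/10 = 180/1320 = 3/22.
There are C(3,2) = 3 such orderings, each equally likely, so P = 3 × 3/22 = 9/22.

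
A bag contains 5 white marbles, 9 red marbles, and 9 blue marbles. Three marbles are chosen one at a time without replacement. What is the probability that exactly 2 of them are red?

One ordering (red drawn first) has probability 9/23 × 8/22 × 14/21 = 1008/10626 = 24/253.
There are C(3,2) = 3 such orderings, each equally likely, so P = 3 × 24/253 = 72/253.

72/253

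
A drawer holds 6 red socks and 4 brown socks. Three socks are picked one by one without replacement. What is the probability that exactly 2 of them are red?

One ordering (red drawn first) has probability 6/10 × 5/9 × 4/8 = 120/720 = 1/6.
There are C(3,2) = 3 such orderings, each equally likely, so P = 3 × 1/6 = 1/2.

1/2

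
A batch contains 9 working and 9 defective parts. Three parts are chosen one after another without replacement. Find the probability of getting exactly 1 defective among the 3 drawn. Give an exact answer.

27/68

One ordering (defective drawn first) has probability 9/18 × 9/17 × 8/16 = 648/4896 = 9/68.
There are C(3,1) = 3 such orderings, each equally likely, so P = 3 × 9/68 = 27/68.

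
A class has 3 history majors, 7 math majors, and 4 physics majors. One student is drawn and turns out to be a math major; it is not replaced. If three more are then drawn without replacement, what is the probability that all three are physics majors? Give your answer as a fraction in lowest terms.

With the first student removed, 4 physics majors remain out of 13.
P = 4/13 × 3/12 × 2/11 = 24/1716 = 2/143.

2/143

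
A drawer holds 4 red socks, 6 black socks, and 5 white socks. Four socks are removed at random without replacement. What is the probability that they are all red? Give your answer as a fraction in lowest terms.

1/1365

P(every draw is red) = 4/15 × 3/14 × 2/13 × 1/12 = 24/32760 = 1/1365.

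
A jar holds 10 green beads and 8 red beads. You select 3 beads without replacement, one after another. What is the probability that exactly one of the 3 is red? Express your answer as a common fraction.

One ordering (red drawn first) has probability 8/18 × 10/17 × 9/16 = 720/4896 = 5/34.
There are C(3,1) = 3 such orderings, each equally likely, so P = 3 × 5/34 = 15/34.

15/34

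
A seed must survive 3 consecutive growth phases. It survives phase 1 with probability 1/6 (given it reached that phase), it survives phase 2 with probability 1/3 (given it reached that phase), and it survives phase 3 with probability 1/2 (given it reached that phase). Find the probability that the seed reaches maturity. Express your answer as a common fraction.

Each stage is reached only if all earlier stages succeed, so
P = 1/6 × 1/3 × 1/2 = 1/36.

1/36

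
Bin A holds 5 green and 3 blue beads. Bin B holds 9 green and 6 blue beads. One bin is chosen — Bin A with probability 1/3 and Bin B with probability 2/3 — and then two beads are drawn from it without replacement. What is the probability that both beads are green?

73/210

From Bin A: P(both green) = (5/8)(4/7) = 5/14.
From Bin B: P(both green) = (9/15)(8/14) = 12/35.
Total probability = (1/3)(5/14) + (2/3)(12/35) = 73/210.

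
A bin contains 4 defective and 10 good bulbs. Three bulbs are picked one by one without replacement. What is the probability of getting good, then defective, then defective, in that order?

Each draw changes the counts, so multiply the conditional probabilities along the sequence:
P = 10/14 × 4/13 × 3/12 = 120/2184 = 5/91.

5/91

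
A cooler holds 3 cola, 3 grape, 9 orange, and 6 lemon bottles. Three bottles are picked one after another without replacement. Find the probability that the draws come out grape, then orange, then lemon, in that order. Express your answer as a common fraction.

27/1330

Multiply the probability of each draw given the previous ones:
P = 3/21 × 9/20 × 6/19 = 162/7980 = 27/1330.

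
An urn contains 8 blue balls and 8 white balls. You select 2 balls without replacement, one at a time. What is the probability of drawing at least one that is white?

23/30

P(no white) = 8/16 × 7/15 = 56/240 = 7/30.
P(at least one) = 1 − 7/30 = 23/30.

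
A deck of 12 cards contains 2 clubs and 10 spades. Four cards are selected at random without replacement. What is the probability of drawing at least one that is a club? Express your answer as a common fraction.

P(no clubs) = 10/12 × 9/11 × 8/10 × 7/9 = 5040/11880 = 14/33.
P(at least one) = 1 − 14/33 = 19/33.

19/33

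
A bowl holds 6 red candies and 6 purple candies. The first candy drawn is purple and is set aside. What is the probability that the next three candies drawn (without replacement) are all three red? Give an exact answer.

With the first candy removed, 6 red remain out of 11.
P = 6/11 × 5/10 × 4/9 = 120/990 = 4/33.

4/33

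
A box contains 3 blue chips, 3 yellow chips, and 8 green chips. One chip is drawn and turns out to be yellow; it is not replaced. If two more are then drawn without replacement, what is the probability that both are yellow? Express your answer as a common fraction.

1/78

With the first chip removed, 2 yellow remain out of 13.
P = 2/13 × 1/12 = 2/156 = 1/78.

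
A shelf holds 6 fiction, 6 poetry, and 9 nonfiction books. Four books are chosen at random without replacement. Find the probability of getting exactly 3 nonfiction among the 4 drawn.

16/95

One ordering (nonfiction drawn first) has probability 9/21 × 8/20 × 7/19 × 12/18 = 6048/143640 = 4/95.
There are C(4,3) = 4 such orderings, each equally likely, so P = 4 × 4/95 = 16/95.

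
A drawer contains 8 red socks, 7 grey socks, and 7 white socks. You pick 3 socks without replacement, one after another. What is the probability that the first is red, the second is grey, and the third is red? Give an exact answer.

Multiply the probability of each draw given the previous ones:
P = 8/22 × 7/21 × 7/20 = 392/9240 = 7/165.

7/165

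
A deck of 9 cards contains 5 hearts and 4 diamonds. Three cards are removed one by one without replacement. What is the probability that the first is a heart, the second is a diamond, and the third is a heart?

10/63

Chain rule:
P = 5/9 × 4/8 × 4/7 = 80/504 = 10/63.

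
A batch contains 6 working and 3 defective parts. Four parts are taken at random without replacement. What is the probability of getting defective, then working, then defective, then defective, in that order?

1/84

Multiply the probability of each draw given the previous ones:
P = 3/9 × 6/8 × 2/7 × 1/6 = 36/3024 = 1/84.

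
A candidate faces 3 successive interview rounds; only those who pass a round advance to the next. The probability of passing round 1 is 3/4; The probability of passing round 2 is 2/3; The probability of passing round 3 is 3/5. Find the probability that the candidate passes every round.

The events are sequential, so multiply the conditional probabilities:
P = 3/4 × 2/3 × 3/5 = 18/60 = 3/10.

3/10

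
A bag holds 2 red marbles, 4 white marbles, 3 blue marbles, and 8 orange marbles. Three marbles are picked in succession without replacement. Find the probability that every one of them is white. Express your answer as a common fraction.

P = 4/17 × 3/16 × 2/15 = 24/4080 = 1/170.

1/170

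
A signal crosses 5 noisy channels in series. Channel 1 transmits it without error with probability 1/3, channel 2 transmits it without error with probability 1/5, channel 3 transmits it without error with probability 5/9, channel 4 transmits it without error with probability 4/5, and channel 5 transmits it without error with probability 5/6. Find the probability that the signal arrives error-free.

The events are sequential, so multiply the conditional probabilities:
P = 1/3 × 1/5 × 5/9 × 4/5 × 5/6 = 100/4050 = 2/81.

2/81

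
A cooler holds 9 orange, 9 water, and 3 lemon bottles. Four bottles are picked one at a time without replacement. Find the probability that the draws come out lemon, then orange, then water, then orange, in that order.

9/665

Multiply the probability of each draw given the previous ones:
P = 3/21 × 9/20 × 9/19 × 8/18 = 1944/143640 = 9/665.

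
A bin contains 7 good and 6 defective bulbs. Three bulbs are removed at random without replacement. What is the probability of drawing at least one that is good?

P(no good) = 6/13 × 5/12 × 4/11 = 120/1716 = 10/143.
P(at least one) = 1 − 10/143 = 133/143.

133/143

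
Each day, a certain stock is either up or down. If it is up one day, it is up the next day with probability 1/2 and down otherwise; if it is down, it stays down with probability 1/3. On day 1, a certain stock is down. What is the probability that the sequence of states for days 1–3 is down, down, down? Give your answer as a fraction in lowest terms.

1/9

Day 1 is given. For each transition, use the conditional probability from the current state:
P(down | down) = 1/3; P(down | down) = 1/3.
P = 1/3 × 1/3 = 1/9.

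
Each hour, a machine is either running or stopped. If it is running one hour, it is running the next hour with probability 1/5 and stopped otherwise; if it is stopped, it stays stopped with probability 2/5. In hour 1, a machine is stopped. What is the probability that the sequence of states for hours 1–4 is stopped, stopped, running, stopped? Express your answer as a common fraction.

24/125

Hour 1 is given. For each transition, use the conditional probability from the current state:
P(stopped | stopped) = 2/5; P(running | stopped) = 3/5; P(stopped | running) = 4/5.
P = 2/5 × 3/5 × 4/5 = 24/125.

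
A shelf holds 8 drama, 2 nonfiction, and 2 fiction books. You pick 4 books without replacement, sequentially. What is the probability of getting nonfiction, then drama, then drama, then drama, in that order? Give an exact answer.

Each draw changes the counts, so multiply the conditional probabilities along the sequence:
P = 2/12 × 8/11 × 7/10 × 6/9 = 672/11880 = 28/495.

28/495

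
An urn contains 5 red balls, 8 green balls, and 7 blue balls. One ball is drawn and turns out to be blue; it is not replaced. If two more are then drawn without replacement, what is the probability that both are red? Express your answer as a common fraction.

After the first draw, 5 of the remaining 19 balls are red.
P = 5/19 × 4/18 = 20/342 = 10/171.

10/171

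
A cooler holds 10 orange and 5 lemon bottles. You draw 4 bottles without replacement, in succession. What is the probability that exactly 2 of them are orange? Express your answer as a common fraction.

One ordering (orange drawn first) has probability 10/15 × 9/14 × 5/13 × 4/12 = 1800/32760 = 5/91.
There are C(4,2) = 6 such orderings, each equally likely, so P = 6 × 5/91 = 30/91.

30/91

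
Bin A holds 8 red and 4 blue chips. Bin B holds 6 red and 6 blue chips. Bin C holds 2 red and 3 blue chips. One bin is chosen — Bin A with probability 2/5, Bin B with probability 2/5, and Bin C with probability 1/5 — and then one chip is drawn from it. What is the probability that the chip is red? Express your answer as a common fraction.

41/75

From Bin A: P(red) = 8/12.
From Bin B: P(red) = 6/12.
From Bin C: P(red) = 2/5.
Total probability = (2/5)(8/12) + (2/5)(6/12) + (1/5)(2/5) = 41/75.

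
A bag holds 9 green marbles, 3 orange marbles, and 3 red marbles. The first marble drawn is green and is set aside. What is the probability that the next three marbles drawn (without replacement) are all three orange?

With the first marble removed, 3 orange remain out of 14.
P = 3/14 × 2/13 × 1/12 = 6/2184 = 1/364.

1/364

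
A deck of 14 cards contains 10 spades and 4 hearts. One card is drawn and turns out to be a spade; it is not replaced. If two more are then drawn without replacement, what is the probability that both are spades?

6/13

With the first card removed, 9 spades remain out of 13.
P = 9/13 × 8/12 = 72/156 = 6/13.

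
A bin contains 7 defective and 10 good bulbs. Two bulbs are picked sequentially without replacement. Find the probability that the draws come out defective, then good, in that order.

35/136

Multiply the probability of each draw given the previous ones:
P = 7/17 × 10/16 = 70/272 = 35/136.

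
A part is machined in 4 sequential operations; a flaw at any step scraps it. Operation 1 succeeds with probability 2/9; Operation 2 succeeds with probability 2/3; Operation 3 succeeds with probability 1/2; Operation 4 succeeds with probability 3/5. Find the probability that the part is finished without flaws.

2/45

Multiplying along the chain,
P = 2/9 × 2/3 × 1/2 × 3/5 = 12/270 = 2/45.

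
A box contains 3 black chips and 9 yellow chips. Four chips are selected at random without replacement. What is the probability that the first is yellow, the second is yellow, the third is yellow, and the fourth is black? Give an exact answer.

7/55

Multiply the probability of each draw given the previous ones:
P = 9/12 × 8/11 × 7/10 × 3/9 = 1512/11880 = 7/55.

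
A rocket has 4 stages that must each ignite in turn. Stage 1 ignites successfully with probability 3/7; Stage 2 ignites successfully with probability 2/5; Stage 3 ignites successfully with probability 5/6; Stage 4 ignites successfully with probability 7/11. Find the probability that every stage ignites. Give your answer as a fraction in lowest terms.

1/11

The events are sequential, so multiply the conditional probabilities:
P = 3/7 × 2/5 × 5/6 × 7/11 = 210/2310 = 1/11.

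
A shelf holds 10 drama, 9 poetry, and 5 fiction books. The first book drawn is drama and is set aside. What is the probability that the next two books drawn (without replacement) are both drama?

36/253

After the first draw, 9 of the remaining 23 books are drama.
P = 9/23 × 8/22 = 72/506 = 36/253.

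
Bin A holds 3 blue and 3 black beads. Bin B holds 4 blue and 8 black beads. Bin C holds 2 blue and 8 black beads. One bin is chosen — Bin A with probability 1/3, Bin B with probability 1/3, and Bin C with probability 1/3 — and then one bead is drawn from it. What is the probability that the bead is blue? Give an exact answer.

From Bin A: P(blue) = 3/6.
From Bin B: P(blue) = 4/12.
From Bin C: P(blue) = 2/10.
Total probability = (1/3)(3/6) + (1/3)(4/12) + (1/3)(2/10) = 31/90.

31/90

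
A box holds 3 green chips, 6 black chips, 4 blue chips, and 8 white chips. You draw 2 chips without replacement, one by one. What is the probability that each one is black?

P(all black) = 6/21 × 5/20 = 30/420 = 1/14.

1/14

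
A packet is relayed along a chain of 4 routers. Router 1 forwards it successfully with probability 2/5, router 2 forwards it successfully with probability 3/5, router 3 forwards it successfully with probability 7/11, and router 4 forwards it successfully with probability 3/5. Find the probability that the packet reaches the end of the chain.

126/1375

The events are sequential, so multiply the conditional probabilities:
P = 2/5 × 3/5 × 7/11 × 3/5 = 126/1375.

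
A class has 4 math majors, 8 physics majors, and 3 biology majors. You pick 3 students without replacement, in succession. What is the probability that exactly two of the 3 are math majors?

One ordering (math majors drawn first) has probability 4/15 × 3/14 × 11/13 = 132/2730 = 22/455.
There are C(3,2) = 3 such orderings, each equally likely, so P = 3 × 22/455 = 66/455.

66/455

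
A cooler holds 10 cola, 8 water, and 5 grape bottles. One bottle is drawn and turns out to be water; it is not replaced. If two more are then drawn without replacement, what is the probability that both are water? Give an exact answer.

After the first draw, 7 of the remaining 22 bottles are water.
P = 7/22 × 6/21 = 42/462 = 1/11.

1/11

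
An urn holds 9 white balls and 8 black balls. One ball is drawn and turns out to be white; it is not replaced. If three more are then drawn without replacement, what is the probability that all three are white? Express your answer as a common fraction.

1/10

After the first draw, 8 of the remaining 16 balls are white.
P = 8/16 × 7/15 × 6/14 = 336/3360 = 1/10.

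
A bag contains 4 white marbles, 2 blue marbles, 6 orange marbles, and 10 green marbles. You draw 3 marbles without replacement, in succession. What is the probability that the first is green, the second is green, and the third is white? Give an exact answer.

Chain rule:
P = 10/22 × 9/21 × 4/20 = 360/9240 = 3/77.

3/77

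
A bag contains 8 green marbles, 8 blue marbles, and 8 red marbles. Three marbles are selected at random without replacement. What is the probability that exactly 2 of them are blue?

One ordering (blue drawn first) has probability 8/24 × 7/23 × 16/22 = 896/12144 = 56/759.
There are C(3,2) = 3 such orderings, each equally likely, so P = 3 × 56/759 = 56/253.

56/253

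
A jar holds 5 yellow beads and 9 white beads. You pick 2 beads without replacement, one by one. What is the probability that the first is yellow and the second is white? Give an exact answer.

45/182

Multiply the probability of each draw given the previous ones:
P = 5/14 × 9/13 = 45/182.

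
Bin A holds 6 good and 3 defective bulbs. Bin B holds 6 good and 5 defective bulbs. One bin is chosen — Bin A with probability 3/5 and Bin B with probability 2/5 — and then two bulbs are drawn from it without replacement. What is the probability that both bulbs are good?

79/220

From Bin A: P(both good) = (6/9)(5/8) = 5/12.
From Bin B: P(both good) = (6/11)(5/10) = 3/11.
Total probability = (3/5)(5/12) + (2/5)(3/11) = 79/220.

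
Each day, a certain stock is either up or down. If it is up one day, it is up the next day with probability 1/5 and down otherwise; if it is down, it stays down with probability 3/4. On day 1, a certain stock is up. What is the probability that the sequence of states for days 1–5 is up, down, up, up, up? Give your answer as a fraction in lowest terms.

1/125

Day 1 is given. For each transition, use the conditional probability from the current state:
P(down | up) = 4/5; P(up | down) = 1/4; P(up | up) = 1/5; P(up | up) = 1/5.
P = 4/5 × 1/4 × 1/5 × 1/5 = 4/500 = 1/125.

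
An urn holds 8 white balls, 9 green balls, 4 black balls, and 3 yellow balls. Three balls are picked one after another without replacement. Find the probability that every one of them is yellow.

1/2024

P(every draw is yellow) = 3/24 × 2/23 × 1/22 = 6/12144 = 1/2024.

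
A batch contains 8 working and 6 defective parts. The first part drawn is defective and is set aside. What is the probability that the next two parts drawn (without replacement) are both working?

14/39

After the first draw, 8 of the remaining 13 parts are working.
P = 8/13 × 7/12 = 56/156 = 14/39.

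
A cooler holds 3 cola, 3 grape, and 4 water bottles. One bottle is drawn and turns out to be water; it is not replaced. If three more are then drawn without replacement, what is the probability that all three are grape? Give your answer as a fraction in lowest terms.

1/84

With the first bottle removed, 3 grape remain out of 9.
P = 3/9 × 2/8 × 1/7 = 6/504 = 1/84.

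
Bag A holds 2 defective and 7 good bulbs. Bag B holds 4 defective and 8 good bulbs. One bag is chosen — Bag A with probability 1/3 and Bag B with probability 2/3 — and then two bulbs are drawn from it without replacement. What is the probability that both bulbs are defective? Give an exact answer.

83/1188

From Bag A: P(both defective) = (2/9)(1/8) = 1/36.
From Bag B: P(both defective) = (4/12)(3/11) = 1/11.
Total probability = (1/3)(1/36) + (2/3)(1/11) = 83/1188.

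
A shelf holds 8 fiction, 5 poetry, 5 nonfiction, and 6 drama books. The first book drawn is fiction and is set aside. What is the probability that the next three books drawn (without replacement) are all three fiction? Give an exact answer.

After the first draw, 7 of the remaining 23 books are fiction.
P = 7/23 × 6/22 × 5/21 = 210/10626 = 5/253.

5/253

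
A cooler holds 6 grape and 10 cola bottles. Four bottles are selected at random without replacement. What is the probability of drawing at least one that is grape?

23/26

P(no grape) = 10/16 × 9/15 × 8/14 × 7/13 = 5040/43680 = 3/26.
P(at least one) = 1 − 3/26 = 23/26.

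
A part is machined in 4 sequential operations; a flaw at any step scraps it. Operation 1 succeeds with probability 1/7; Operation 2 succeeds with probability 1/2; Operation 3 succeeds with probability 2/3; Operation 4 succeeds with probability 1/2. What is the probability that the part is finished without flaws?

Each stage is reached only if all earlier stages succeed, so
P = 1/7 × 1/2 × 2/3 × 1/2 = 2/84 = 1/42.

1/42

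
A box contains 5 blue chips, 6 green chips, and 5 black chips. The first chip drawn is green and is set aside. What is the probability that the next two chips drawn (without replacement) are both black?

2/21

After the first draw, 5 of the remaining 15 chips are black.
P = 5/15 × 4/14 = 20/210 = 2/21.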